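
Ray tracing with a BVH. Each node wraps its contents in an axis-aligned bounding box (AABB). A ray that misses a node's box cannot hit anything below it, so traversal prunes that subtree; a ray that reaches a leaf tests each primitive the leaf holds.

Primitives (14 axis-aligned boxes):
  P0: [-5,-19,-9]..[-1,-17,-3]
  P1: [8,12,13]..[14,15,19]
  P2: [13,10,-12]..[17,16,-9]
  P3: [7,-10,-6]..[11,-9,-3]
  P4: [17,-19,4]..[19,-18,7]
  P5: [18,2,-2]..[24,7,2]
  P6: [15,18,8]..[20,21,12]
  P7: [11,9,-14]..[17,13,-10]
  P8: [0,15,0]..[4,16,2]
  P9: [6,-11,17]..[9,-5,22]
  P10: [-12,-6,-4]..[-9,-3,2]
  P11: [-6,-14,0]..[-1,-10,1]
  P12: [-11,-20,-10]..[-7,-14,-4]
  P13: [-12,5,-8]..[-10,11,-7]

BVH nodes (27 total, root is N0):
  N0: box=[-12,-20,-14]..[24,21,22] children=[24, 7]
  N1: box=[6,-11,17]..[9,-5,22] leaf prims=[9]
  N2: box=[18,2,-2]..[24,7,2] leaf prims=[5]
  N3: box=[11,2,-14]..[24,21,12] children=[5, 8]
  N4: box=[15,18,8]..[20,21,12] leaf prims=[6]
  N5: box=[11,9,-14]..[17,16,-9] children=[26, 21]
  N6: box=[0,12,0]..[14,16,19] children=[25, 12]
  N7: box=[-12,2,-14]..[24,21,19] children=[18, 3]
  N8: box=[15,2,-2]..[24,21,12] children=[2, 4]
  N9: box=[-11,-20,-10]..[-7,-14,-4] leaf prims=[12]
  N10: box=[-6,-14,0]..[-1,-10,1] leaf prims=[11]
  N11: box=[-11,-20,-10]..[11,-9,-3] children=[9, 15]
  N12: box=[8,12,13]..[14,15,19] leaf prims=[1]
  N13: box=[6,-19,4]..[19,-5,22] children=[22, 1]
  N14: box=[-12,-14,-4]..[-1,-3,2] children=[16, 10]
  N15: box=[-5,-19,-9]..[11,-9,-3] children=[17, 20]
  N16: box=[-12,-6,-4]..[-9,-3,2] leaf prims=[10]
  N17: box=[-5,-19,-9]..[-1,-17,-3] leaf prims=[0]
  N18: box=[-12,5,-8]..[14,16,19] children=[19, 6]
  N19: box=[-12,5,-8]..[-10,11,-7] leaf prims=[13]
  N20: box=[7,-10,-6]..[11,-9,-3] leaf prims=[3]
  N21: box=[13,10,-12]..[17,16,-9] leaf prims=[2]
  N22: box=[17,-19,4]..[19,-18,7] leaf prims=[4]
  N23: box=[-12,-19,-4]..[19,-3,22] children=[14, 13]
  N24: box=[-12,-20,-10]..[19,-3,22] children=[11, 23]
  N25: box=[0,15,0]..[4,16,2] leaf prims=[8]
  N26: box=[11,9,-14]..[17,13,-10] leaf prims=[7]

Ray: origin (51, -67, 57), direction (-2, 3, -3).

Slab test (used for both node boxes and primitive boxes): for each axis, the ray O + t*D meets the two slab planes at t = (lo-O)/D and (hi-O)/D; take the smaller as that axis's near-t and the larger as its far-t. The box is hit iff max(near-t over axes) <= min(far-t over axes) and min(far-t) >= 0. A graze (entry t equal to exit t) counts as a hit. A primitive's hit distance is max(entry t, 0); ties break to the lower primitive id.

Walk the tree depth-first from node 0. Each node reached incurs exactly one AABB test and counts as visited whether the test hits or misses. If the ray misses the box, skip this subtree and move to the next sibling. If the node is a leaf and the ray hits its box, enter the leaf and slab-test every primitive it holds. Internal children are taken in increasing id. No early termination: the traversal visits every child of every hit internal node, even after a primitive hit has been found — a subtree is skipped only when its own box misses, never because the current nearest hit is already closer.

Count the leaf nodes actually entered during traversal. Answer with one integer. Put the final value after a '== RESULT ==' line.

Traverse from the root:
N0 x:[27/2,63/2] y:[47/3,88/3] z:[35/3,71/3] -> hit [47/3,71/3], descend [7, 24]
  N7 x:[27/2,63/2] y:[23,88/3] z:[38/3,71/3] -> hit [23,71/3], descend [3, 18]
    N3 x:[27/2,20] y:[23,88/3] z:[15,71/3] -> miss, prune
    N18 x:[37/2,63/2] y:[24,83/3] z:[38/3,65/3] -> miss, prune
  N24 x:[16,63/2] y:[47/3,64/3] z:[35/3,67/3] -> hit [16,64/3], descend [11, 23]
    N11 x:[20,31] y:[47/3,58/3] z:[20,67/3] -> miss, prune
    N23 x:[16,63/2] y:[16,64/3] z:[35/3,61/3] -> hit [16,61/3], descend [13, 14]
      N13 x:[16,45/2] y:[16,62/3] z:[35/3,53/3] -> hit [16,53/3], descend [1, 22]
        N1 x:[21,45/2] y:[56/3,62/3] z:[35/3,40/3] -> miss, prune
        N22 x:[16,17] y:[16,49/3] z:[50/3,53/3] -> miss, prune
      N14 x:[26,63/2] y:[53/3,64/3] z:[55/3,61/3] -> miss, prune

Visited [0, 7, 3, 18, 24, 11, 23, 13, 1, 22, 14]. Tests: 11 box, 0 leaf. Nearest: miss.

== RESULT ==
0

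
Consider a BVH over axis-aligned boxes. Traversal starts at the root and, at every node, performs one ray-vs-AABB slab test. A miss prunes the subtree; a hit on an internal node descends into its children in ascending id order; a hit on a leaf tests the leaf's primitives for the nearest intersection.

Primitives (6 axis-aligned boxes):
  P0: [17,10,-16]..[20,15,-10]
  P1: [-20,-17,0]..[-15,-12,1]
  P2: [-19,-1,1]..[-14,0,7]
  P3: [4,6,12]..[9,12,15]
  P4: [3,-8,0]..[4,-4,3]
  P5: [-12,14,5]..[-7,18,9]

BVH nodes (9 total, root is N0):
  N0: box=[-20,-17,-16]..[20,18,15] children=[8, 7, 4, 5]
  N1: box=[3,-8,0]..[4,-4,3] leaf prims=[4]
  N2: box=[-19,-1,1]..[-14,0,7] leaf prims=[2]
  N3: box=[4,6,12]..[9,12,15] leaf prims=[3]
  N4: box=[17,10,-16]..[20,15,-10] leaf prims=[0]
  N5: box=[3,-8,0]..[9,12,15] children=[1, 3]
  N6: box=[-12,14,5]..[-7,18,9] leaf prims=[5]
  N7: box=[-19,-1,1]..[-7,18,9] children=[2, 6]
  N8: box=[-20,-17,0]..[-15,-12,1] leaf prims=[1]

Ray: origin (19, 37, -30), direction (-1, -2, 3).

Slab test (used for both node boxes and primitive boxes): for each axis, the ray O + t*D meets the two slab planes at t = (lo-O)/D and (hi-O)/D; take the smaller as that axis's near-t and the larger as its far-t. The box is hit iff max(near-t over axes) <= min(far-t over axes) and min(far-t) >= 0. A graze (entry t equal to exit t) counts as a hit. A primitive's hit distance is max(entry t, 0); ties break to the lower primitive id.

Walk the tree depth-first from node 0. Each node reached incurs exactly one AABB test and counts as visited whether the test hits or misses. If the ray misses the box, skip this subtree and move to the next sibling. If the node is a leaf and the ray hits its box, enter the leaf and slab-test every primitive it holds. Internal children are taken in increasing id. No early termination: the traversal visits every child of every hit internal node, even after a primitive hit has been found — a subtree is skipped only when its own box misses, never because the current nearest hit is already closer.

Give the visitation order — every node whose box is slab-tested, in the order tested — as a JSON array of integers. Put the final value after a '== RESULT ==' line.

Traverse from the root:
N0 x:[-1,39] y:[19/2,27] z:[14/3,15] -> hit [19/2,15], descend [4, 5, 7, 8]
  N4 x:[-1,2] y:[11,27/2] z:[14/3,20/3] -> miss, prune
  N5 x:[10,16] y:[25/2,45/2] z:[10,15] -> hit [25/2,15], descend [1, 3]
    N1 x:[15,16] y:[41/2,45/2] z:[10,11] -> miss, prune
    N3 x:[10,15] y:[25/2,31/2] z:[14,15] -> hit [14,15] leaf, test {P3@t=14}
  N7 x:[26,38] y:[19/2,19] z:[31/3,13] -> miss, prune
  N8 x:[34,39] y:[49/2,27] z:[10,31/3] -> miss, prune

order=[0, 4, 5, 1, 3, 7, 8]  |boxes|=7  |leaves|=1  hit=P3

== RESULT ==
[0, 4, 5, 1, 3, 7, 8]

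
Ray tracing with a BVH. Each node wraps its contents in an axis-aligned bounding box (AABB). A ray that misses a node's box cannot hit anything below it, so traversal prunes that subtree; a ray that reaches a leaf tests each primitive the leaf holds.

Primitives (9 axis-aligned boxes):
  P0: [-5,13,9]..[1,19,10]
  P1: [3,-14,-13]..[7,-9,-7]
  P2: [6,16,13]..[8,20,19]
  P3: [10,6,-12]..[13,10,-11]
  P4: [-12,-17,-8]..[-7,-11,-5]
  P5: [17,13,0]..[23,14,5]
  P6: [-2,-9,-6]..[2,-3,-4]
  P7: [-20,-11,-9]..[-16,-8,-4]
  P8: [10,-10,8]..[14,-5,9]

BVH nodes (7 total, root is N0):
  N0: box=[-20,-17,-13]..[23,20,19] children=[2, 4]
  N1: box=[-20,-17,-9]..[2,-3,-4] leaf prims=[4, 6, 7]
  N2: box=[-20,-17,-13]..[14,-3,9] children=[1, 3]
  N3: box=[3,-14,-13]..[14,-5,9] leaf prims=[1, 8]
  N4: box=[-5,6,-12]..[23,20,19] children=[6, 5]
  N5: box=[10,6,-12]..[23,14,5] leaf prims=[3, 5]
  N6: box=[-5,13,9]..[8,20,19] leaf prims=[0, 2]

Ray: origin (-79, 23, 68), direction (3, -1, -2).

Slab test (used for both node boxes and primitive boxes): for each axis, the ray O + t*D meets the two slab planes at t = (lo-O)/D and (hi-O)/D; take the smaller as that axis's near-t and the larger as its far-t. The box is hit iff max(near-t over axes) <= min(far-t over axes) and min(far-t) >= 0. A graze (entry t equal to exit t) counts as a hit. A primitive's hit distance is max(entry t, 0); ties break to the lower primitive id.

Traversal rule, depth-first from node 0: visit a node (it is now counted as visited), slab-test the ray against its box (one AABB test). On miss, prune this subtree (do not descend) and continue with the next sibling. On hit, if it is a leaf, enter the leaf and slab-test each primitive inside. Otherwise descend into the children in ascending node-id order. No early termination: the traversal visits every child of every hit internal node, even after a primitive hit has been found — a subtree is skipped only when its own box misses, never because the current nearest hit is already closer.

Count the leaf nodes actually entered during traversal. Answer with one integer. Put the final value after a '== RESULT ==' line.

Trace the traversal:
N0 x:[59/3,34] y:[3,40] z:[49/2,81/2] -> hit [49/2,34], descend [2, 4]
  N2 x:[59/3,31] y:[26,40] z:[59/2,81/2] -> hit [59/2,31], descend [1, 3]
    N1 x:[59/3,27] y:[26,40] z:[36,77/2] -> miss, prune
    N3 x:[82/3,31] y:[28,37] z:[59/2,81/2] -> hit [59/2,31] leaf, test {P1(miss), P8@t=89/3}
  N4 x:[74/3,34] y:[3,17] z:[49/2,40] -> miss, prune

5 AABB tests over nodes [0, 2, 1, 3, 4]; 1 leaf entered; closest P8.

== RESULT ==
1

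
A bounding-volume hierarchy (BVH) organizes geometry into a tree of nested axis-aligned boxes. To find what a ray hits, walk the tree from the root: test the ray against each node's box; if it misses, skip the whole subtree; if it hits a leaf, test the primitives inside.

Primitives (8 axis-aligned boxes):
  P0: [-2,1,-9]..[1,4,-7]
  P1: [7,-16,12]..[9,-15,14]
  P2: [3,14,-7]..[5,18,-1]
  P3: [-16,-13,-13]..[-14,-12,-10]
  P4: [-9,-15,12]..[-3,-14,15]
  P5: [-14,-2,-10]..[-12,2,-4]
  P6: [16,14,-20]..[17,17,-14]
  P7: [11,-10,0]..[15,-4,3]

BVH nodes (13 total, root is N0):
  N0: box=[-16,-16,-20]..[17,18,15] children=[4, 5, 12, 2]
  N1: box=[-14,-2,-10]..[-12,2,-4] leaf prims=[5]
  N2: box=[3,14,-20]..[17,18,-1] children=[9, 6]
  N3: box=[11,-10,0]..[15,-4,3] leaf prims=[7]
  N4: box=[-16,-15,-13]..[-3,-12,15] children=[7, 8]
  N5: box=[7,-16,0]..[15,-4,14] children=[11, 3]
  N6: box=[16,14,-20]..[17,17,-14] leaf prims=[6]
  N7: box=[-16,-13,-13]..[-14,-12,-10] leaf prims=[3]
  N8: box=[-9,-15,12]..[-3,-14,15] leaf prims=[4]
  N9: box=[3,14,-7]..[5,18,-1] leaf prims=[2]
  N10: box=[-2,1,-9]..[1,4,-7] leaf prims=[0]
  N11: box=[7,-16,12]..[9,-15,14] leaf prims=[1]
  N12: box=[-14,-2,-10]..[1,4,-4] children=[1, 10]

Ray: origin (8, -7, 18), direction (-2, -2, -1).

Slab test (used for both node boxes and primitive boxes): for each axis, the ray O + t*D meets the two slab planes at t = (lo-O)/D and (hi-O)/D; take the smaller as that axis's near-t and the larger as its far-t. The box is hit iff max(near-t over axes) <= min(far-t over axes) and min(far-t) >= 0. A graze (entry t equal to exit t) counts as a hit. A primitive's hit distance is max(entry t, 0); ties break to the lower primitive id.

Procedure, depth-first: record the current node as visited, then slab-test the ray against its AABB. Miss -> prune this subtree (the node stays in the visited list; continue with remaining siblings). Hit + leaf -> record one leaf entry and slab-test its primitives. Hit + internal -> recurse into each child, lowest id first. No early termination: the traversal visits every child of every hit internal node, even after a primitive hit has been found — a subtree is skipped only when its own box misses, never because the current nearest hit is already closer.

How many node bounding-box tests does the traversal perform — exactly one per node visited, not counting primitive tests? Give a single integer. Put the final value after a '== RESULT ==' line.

Walk:
N0 x:[-9/2,12] y:[-25/2,9/2] z:[3,38] -> hit [3,9/2], descend [2, 4, 5, 12]
  N2 x:[-9/2,5/2] y:[-25/2,-21/2] z:[19,38] -> miss, prune
  N4 x:[11/2,12] y:[5/2,4] z:[3,31] -> miss, prune
  N5 x:[-7/2,1/2] y:[-3/2,9/2] z:[4,18] -> miss, prune
  N12 x:[7/2,11] y:[-11/2,-5/2] z:[22,28] -> miss, prune

order=[0, 2, 4, 5, 12]  |boxes|=5  |leaves|=0  hit=miss

== RESULT ==
5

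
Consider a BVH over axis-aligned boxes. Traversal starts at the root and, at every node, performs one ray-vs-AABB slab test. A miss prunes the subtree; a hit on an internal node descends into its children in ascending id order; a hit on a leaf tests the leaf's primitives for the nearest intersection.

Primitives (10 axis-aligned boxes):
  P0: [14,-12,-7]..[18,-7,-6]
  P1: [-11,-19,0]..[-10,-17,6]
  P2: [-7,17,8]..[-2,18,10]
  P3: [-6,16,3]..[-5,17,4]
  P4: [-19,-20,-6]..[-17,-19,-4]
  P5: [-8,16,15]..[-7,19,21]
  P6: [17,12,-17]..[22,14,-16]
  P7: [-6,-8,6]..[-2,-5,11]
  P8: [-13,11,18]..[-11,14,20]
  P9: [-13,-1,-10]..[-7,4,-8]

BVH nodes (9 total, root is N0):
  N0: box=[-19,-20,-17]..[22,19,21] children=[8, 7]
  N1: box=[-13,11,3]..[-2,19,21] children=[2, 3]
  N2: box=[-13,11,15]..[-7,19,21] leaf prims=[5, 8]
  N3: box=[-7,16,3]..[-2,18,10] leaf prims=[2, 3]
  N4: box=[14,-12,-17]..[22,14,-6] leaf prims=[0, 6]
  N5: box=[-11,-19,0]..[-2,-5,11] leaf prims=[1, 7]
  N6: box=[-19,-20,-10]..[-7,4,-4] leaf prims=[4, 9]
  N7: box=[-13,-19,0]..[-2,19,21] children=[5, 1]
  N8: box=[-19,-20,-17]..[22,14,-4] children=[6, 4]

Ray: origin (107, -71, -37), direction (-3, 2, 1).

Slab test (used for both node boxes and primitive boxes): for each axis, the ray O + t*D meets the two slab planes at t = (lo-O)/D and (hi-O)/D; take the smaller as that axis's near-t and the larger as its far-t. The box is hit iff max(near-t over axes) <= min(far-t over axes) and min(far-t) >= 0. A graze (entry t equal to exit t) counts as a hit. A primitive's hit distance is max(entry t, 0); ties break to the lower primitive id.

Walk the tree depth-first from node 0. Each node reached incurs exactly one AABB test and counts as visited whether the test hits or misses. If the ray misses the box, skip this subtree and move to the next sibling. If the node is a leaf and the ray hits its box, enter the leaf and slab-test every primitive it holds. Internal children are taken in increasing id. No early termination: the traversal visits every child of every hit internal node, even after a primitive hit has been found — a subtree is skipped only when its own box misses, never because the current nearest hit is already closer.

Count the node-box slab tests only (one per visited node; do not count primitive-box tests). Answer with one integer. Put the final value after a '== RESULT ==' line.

Trace the traversal:
N0 x:[85/3,42] y:[51/2,45] z:[20,58] -> hit [85/3,42], descend [7, 8]
  N7 x:[109/3,40] y:[26,45] z:[37,58] -> hit [37,40], descend [1, 5]
    N1 x:[109/3,40] y:[41,45] z:[40,58] -> miss, prune
    N5 x:[109/3,118/3] y:[26,33] z:[37,48] -> miss, prune
  N8 x:[85/3,42] y:[51/2,85/2] z:[20,33] -> hit [85/3,33], descend [4, 6]
    N4 x:[85/3,31] y:[59/2,85/2] z:[20,31] -> hit [59/2,31] leaf, test {P0@t=30, P6(miss)}
    N6 x:[38,42] y:[51/2,75/2] z:[27,33] -> miss, prune

7 AABB tests over nodes [0, 7, 1, 5, 8, 4, 6]; 1 leaf entered; closest P0.

== RESULT ==
7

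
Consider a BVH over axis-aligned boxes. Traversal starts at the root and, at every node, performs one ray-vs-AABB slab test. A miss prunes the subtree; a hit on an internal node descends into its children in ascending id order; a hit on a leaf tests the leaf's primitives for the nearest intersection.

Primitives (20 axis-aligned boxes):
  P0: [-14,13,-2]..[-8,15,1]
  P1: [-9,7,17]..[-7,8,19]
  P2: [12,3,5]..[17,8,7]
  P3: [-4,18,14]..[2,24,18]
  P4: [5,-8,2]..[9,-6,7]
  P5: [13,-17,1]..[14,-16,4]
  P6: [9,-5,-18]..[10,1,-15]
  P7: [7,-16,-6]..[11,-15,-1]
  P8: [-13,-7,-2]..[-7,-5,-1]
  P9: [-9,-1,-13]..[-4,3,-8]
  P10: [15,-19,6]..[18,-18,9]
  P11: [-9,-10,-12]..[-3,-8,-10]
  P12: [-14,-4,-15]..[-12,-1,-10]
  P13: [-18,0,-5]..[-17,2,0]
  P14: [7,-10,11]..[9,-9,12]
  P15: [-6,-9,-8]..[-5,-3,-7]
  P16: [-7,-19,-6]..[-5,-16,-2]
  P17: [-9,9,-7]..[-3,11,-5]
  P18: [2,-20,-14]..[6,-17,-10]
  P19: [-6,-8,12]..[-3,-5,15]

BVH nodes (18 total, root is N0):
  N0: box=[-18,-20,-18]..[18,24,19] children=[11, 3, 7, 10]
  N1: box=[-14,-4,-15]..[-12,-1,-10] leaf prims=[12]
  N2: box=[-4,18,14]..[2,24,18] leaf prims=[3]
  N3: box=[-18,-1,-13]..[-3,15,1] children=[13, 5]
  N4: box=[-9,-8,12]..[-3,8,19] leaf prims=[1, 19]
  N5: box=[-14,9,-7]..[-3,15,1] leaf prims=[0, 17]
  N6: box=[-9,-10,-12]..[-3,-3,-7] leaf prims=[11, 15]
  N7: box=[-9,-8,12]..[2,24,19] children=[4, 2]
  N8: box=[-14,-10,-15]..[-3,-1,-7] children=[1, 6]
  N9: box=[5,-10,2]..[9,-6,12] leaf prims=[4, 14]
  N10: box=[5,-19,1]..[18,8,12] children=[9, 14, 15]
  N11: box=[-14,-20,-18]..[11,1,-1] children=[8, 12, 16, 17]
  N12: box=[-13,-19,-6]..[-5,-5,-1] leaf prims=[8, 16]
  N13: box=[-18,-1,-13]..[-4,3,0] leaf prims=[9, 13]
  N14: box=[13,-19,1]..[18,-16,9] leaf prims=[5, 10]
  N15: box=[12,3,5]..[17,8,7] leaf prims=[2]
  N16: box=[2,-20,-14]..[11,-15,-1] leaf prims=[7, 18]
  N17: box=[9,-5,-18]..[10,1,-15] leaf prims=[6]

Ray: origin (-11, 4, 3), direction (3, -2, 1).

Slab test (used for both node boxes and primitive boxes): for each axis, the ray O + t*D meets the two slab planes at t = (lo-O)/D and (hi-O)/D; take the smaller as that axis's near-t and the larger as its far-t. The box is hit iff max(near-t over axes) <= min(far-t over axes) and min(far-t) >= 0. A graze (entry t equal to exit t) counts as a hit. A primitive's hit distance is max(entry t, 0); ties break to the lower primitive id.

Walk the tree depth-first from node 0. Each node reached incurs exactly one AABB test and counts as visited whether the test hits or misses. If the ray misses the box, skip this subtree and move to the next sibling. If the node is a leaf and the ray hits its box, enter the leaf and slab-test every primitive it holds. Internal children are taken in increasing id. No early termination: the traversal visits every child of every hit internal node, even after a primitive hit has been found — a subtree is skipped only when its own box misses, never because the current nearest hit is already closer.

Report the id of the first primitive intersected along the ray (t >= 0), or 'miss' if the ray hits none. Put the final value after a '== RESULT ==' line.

Traverse from the root:
N0 x:[-7/3,29/3] y:[-10,12] z:[-21,16] -> hit [-7/3,29/3], descend [3, 7, 10, 11]
  N3 x:[-7/3,8/3] y:[-11/2,5/2] z:[-16,-2] -> miss, prune
  N7 x:[2/3,13/3] y:[-10,6] z:[9,16] -> miss, prune
  N10 x:[16/3,29/3] y:[-2,23/2] z:[-2,9] -> hit [16/3,9], descend [9, 14, 15]
    N9 x:[16/3,20/3] y:[5,7] z:[-1,9] -> hit [16/3,20/3] leaf, test {P4(miss), P14(miss)}
    N14 x:[8,29/3] y:[10,23/2] z:[-2,6] -> miss, prune
    N15 x:[23/3,28/3] y:[-2,1/2] z:[2,4] -> miss, prune
  N11 x:[-1,22/3] y:[3/2,12] z:[-21,-4] -> miss, prune

order=[0, 3, 7, 10, 9, 14, 15, 11]  |boxes|=8  |leaves|=1  hit=miss

== RESULT ==
miss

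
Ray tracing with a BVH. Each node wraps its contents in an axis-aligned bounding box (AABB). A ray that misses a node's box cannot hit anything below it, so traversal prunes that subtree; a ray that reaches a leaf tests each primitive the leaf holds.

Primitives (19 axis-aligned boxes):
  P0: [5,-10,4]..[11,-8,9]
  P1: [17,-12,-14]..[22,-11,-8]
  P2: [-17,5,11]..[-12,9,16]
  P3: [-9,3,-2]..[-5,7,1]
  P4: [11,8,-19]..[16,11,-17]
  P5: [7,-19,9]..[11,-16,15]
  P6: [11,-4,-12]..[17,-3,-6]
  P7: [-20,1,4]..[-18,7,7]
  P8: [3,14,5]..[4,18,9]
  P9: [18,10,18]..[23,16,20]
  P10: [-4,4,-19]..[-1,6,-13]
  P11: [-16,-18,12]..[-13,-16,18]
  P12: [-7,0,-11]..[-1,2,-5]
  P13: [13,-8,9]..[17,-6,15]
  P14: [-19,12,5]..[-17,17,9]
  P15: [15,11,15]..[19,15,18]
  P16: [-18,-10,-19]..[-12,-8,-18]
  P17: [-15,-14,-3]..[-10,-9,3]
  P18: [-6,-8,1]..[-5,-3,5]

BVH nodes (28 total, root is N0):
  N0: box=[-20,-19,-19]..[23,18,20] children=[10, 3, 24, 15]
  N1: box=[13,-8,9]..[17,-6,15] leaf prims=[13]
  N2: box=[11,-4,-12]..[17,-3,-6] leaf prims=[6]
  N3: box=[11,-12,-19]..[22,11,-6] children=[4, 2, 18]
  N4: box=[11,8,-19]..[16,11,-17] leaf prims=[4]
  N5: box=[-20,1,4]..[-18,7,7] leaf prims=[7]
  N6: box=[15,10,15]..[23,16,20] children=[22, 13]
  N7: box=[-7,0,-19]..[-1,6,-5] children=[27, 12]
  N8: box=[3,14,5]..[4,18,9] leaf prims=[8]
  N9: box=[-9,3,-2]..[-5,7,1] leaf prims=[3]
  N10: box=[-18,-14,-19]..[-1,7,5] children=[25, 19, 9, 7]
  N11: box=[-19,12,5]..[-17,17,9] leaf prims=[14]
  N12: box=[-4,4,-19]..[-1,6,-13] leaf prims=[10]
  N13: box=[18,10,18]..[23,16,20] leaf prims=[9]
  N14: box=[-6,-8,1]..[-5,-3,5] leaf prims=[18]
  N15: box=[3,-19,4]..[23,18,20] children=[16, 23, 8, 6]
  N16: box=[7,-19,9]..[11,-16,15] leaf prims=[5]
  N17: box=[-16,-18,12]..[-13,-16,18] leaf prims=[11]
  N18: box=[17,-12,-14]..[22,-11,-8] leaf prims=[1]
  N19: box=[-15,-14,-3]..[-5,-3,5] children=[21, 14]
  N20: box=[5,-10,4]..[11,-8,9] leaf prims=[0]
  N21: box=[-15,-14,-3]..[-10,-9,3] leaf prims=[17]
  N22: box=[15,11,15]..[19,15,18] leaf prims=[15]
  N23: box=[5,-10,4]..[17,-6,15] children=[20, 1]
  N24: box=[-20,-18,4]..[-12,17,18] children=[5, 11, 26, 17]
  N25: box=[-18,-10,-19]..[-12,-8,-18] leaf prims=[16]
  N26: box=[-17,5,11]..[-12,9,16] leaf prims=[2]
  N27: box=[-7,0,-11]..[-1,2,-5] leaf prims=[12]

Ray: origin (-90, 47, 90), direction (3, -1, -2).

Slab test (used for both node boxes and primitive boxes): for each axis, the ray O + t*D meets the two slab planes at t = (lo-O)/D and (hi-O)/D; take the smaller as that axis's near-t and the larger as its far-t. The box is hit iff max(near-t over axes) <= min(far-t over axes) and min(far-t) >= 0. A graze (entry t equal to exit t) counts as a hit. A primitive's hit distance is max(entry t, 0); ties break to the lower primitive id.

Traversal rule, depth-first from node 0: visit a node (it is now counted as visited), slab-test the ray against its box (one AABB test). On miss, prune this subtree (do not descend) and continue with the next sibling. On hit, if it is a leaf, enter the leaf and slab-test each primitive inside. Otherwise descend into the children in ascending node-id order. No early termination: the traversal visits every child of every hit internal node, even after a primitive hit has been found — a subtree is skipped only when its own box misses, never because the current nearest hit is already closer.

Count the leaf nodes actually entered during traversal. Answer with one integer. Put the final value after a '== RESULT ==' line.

Traverse from the root:
N0 x:[70/3,113/3] y:[29,66] z:[35,109/2] -> hit [35,113/3], descend [3, 10, 15, 24]
  N3 x:[101/3,112/3] y:[36,59] z:[48,109/2] -> miss, prune
  N10 x:[24,89/3] y:[40,61] z:[85/2,109/2] -> miss, prune
  N15 x:[31,113/3] y:[29,66] z:[35,43] -> hit [35,113/3], descend [6, 8, 16, 23]
    N6 x:[35,113/3] y:[31,37] z:[35,75/2] -> hit [35,37], descend [13, 22]
      N13 x:[36,113/3] y:[31,37] z:[35,36] -> hit [36,36] leaf, test {P9@t=36}
      N22 x:[35,109/3] y:[32,36] z:[36,75/2] -> hit [36,36] leaf, test {P15@t=36}
    N8 x:[31,94/3] y:[29,33] z:[81/2,85/2] -> miss, prune
    N16 x:[97/3,101/3] y:[63,66] z:[75/2,81/2] -> miss, prune
    N23 x:[95/3,107/3] y:[53,57] z:[75/2,43] -> miss, prune
  N24 x:[70/3,26] y:[30,65] z:[36,43] -> miss, prune

11 AABB tests over nodes [0, 3, 10, 15, 6, 13, 22, 8, 16, 23, 24]; 2 leaves entered; closest P9.

== RESULT ==
2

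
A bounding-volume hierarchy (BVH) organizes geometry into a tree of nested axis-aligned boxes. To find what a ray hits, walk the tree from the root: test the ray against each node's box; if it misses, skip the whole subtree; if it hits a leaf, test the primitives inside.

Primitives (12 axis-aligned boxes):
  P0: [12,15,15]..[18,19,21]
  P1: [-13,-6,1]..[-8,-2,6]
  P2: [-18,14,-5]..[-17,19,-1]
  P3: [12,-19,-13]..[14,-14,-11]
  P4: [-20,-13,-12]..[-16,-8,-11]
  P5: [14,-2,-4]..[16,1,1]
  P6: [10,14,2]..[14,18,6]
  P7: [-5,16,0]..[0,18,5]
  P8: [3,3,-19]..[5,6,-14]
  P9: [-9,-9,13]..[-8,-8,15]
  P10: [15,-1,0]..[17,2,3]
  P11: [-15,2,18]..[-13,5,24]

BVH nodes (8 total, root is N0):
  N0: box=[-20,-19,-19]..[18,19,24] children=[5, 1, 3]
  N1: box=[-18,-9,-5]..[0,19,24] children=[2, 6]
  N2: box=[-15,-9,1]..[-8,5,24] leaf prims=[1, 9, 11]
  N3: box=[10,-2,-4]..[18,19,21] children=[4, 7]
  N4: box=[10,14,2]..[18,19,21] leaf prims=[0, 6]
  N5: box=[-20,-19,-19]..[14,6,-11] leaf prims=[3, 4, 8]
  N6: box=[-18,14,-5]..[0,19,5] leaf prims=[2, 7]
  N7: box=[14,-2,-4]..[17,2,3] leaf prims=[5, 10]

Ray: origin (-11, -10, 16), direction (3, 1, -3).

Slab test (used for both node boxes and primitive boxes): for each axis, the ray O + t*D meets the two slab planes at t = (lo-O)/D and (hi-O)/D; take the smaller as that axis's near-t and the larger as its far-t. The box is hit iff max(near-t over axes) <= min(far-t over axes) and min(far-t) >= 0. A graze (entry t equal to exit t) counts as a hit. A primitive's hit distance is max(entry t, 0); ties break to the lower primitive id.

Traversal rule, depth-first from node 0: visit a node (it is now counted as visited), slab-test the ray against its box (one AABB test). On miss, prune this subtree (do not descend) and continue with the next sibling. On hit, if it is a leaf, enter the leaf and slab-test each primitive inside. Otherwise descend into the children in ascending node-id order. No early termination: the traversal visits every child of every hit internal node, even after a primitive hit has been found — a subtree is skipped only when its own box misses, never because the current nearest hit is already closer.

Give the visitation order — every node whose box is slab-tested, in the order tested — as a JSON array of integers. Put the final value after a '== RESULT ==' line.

Trace the traversal:
N0 x:[-3,29/3] y:[-9,29] z:[-8/3,35/3] -> hit [-8/3,29/3], descend [1, 3, 5]
  N1 x:[-7/3,11/3] y:[1,29] z:[-8/3,7] -> hit [1,11/3], descend [2, 6]
    N2 x:[-4/3,1] y:[1,15] z:[-8/3,5] -> hit [1,1] leaf, test {P1(miss), P9@t=1, P11(miss)}
    N6 x:[-7/3,11/3] y:[24,29] z:[11/3,7] -> miss, prune
  N3 x:[7,29/3] y:[8,29] z:[-5/3,20/3] -> miss, prune
  N5 x:[-3,25/3] y:[-9,16] z:[9,35/3] -> miss, prune

Summary -> nodes [0, 1, 2, 6, 3, 5]; box-tests=6; leaf-entries=1; first=P9

== RESULT ==
[0, 1, 2, 6, 3, 5]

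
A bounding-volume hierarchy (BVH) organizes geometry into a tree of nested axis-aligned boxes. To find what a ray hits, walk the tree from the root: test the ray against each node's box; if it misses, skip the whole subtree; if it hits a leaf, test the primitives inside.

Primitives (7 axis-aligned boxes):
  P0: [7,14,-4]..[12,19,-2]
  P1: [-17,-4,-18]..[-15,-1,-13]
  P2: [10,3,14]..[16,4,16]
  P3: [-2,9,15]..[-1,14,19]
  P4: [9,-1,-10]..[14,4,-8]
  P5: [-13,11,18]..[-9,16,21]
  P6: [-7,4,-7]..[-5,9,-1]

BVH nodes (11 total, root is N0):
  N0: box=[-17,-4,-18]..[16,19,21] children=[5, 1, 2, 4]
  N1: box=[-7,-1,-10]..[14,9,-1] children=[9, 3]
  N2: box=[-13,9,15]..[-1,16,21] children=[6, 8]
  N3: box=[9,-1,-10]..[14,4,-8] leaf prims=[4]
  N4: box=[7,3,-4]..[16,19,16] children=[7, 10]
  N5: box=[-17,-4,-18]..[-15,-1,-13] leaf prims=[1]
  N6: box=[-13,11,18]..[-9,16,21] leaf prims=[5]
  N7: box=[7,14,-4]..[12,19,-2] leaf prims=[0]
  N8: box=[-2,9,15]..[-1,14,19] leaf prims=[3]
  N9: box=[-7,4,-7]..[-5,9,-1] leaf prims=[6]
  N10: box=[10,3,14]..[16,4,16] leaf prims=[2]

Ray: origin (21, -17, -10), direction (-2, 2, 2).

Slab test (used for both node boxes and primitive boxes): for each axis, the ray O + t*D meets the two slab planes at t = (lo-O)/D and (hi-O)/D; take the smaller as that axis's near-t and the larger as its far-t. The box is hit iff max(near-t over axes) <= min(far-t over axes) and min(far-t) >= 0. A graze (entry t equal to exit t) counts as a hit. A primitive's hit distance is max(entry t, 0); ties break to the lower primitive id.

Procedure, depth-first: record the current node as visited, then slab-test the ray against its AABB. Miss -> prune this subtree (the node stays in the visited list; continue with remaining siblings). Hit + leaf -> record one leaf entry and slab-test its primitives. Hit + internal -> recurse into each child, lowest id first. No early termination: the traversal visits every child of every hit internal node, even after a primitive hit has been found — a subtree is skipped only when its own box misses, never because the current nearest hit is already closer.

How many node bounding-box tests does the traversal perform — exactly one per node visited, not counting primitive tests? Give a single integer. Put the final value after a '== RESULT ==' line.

Walk:
N0 x:[5/2,19] y:[13/2,18] z:[-4,31/2] -> hit [13/2,31/2], descend [1, 2, 4, 5]
  N1 x:[7/2,14] y:[8,13] z:[0,9/2] -> miss, prune
  N2 x:[11,17] y:[13,33/2] z:[25/2,31/2] -> hit [13,31/2], descend [6, 8]
    N6 x:[15,17] y:[14,33/2] z:[14,31/2] -> hit [15,31/2] leaf, test {P5@t=15}
    N8 x:[11,23/2] y:[13,31/2] z:[25/2,29/2] -> miss, prune
  N4 x:[5/2,7] y:[10,18] z:[3,13] -> miss, prune
  N5 x:[18,19] y:[13/2,8] z:[-4,-3/2] -> miss, prune

Visited [0, 1, 2, 6, 8, 4, 5]. Tests: 7 box, 1 leaf. Nearest: P5.

== RESULT ==
7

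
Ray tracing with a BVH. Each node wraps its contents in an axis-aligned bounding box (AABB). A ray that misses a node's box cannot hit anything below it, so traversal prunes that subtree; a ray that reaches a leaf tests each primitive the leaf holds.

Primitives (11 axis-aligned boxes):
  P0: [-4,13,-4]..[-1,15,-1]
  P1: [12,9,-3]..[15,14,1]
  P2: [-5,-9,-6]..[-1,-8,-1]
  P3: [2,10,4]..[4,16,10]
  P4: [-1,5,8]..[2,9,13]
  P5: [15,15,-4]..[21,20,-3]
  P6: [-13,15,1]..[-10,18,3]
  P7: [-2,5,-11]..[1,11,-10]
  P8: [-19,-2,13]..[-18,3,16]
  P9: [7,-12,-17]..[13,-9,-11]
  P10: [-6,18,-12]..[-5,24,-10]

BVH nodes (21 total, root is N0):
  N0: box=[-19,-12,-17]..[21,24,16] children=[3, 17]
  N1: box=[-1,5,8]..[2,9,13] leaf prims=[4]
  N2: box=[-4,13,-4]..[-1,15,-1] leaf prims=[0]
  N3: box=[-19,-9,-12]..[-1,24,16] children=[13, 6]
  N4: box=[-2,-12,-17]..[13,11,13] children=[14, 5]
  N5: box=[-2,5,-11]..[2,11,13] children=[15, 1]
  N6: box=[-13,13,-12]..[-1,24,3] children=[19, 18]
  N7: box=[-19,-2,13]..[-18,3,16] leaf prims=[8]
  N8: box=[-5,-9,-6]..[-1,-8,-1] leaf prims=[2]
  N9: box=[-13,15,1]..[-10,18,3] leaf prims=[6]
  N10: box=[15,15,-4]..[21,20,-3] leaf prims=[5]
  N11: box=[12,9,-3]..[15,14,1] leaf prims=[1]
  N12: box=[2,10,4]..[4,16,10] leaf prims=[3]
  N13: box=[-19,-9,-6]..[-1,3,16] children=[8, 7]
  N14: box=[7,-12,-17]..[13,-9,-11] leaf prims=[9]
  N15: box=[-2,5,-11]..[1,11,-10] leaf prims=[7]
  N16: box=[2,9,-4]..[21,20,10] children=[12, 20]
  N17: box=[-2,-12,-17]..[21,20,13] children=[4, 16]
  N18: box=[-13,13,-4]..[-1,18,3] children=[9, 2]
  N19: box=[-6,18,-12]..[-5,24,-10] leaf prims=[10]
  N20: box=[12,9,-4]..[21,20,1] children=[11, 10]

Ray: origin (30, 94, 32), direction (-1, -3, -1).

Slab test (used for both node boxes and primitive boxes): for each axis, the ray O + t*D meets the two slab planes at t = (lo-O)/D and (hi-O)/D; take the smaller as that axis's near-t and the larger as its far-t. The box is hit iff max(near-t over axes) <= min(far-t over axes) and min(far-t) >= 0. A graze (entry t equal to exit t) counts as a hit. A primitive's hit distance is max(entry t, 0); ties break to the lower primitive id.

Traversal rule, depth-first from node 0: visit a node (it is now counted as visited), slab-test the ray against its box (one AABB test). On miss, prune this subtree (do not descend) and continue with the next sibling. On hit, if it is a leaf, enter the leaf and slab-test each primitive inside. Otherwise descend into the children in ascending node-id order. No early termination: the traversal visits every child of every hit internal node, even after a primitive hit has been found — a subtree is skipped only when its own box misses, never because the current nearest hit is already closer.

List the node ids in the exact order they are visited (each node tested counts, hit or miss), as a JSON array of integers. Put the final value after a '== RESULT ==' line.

Trace the traversal:
N0 x:[9,49] y:[70/3,106/3] z:[16,49] -> hit [70/3,106/3], descend [3, 17]
  N3 x:[31,49] y:[70/3,103/3] z:[16,44] -> hit [31,103/3], descend [6, 13]
    N6 x:[31,43] y:[70/3,27] z:[29,44] -> miss, prune
    N13 x:[31,49] y:[91/3,103/3] z:[16,38] -> hit [31,103/3], descend [7, 8]
      N7 x:[48,49] y:[91/3,32] z:[16,19] -> miss, prune
      N8 x:[31,35] y:[34,103/3] z:[33,38] -> hit [34,103/3] leaf, test {P2@t=34}
  N17 x:[9,32] y:[74/3,106/3] z:[19,49] -> hit [74/3,32], descend [4, 16]
    N4 x:[17,32] y:[83/3,106/3] z:[19,49] -> hit [83/3,32], descend [5, 14]
      N5 x:[28,32] y:[83/3,89/3] z:[19,43] -> hit [28,89/3], descend [1, 15]
        N1 x:[28,31] y:[85/3,89/3] z:[19,24] -> miss, prune
        N15 x:[29,32] y:[83/3,89/3] z:[42,43] -> miss, prune
      N14 x:[17,23] y:[103/3,106/3] z:[43,49] -> miss, prune
    N16 x:[9,28] y:[74/3,85/3] z:[22,36] -> hit [74/3,28], descend [12, 20]
      N12 x:[26,28] y:[26,28] z:[22,28] -> hit [26,28] leaf, test {P3@t=26}
      N20 x:[9,18] y:[74/3,85/3] z:[31,36] -> miss, prune

Summary -> nodes [0, 3, 6, 13, 7, 8, 17, 4, 5, 1, 15, 14, 16, 12, 20]; box-tests=15; leaf-entries=2; first=P3

== RESULT ==
[0, 3, 6, 13, 7, 8, 17, 4, 5, 1, 15, 14, 16, 12, 20]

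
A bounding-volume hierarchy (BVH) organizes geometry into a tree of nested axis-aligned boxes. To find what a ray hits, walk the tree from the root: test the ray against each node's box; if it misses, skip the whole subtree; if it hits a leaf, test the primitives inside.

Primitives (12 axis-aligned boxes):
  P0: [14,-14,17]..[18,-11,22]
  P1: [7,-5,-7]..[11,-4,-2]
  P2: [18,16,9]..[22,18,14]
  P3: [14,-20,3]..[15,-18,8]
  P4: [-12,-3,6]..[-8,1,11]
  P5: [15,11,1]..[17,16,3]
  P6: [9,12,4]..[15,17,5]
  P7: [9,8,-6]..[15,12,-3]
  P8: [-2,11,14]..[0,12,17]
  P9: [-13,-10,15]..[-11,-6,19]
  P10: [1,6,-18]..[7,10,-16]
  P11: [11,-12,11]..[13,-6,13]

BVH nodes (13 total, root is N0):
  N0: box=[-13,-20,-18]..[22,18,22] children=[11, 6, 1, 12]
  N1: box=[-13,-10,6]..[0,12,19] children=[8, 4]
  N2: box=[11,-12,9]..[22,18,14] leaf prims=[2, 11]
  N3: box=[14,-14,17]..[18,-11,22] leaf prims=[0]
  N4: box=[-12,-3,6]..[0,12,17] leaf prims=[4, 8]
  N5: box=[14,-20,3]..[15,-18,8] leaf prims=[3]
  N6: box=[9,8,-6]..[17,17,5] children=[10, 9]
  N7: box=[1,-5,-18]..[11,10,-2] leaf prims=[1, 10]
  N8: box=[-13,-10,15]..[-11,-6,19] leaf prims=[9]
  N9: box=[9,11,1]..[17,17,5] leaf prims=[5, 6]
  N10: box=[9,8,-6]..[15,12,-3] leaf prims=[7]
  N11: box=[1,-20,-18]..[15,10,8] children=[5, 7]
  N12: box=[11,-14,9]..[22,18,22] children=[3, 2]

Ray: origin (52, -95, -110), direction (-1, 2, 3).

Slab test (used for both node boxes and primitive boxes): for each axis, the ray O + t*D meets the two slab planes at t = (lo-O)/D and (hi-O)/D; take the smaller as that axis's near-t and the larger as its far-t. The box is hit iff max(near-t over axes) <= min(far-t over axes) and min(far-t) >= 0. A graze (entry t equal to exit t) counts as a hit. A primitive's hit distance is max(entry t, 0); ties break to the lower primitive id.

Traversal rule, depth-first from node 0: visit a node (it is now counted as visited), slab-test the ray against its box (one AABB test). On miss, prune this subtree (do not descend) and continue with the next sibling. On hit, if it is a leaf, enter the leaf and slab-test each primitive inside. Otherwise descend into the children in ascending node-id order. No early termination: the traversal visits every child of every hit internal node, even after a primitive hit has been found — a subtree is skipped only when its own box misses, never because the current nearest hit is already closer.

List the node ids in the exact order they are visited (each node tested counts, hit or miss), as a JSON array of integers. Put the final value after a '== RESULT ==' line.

Traverse from the root:
N0 x:[30,65] y:[75/2,113/2] z:[92/3,44] -> hit [75/2,44], descend [1, 6, 11, 12]
  N1 x:[52,65] y:[85/2,107/2] z:[116/3,43] -> miss, prune
  N6 x:[35,43] y:[103/2,56] z:[104/3,115/3] -> miss, prune
  N11 x:[37,51] y:[75/2,105/2] z:[92/3,118/3] -> hit [75/2,118/3], descend [5, 7]
    N5 x:[37,38] y:[75/2,77/2] z:[113/3,118/3] -> hit [113/3,38] leaf, test {P3@t=113/3}
    N7 x:[41,51] y:[45,105/2] z:[92/3,36] -> miss, prune
  N12 x:[30,41] y:[81/2,113/2] z:[119/3,44] -> hit [81/2,41], descend [2, 3]
    N2 x:[30,41] y:[83/2,113/2] z:[119/3,124/3] -> miss, prune
    N3 x:[34,38] y:[81/2,42] z:[127/3,44] -> miss, prune

order=[0, 1, 6, 11, 5, 7, 12, 2, 3]  |boxes|=9  |leaves|=1  hit=P3

== RESULT ==
[0, 1, 6, 11, 5, 7, 12, 2, 3]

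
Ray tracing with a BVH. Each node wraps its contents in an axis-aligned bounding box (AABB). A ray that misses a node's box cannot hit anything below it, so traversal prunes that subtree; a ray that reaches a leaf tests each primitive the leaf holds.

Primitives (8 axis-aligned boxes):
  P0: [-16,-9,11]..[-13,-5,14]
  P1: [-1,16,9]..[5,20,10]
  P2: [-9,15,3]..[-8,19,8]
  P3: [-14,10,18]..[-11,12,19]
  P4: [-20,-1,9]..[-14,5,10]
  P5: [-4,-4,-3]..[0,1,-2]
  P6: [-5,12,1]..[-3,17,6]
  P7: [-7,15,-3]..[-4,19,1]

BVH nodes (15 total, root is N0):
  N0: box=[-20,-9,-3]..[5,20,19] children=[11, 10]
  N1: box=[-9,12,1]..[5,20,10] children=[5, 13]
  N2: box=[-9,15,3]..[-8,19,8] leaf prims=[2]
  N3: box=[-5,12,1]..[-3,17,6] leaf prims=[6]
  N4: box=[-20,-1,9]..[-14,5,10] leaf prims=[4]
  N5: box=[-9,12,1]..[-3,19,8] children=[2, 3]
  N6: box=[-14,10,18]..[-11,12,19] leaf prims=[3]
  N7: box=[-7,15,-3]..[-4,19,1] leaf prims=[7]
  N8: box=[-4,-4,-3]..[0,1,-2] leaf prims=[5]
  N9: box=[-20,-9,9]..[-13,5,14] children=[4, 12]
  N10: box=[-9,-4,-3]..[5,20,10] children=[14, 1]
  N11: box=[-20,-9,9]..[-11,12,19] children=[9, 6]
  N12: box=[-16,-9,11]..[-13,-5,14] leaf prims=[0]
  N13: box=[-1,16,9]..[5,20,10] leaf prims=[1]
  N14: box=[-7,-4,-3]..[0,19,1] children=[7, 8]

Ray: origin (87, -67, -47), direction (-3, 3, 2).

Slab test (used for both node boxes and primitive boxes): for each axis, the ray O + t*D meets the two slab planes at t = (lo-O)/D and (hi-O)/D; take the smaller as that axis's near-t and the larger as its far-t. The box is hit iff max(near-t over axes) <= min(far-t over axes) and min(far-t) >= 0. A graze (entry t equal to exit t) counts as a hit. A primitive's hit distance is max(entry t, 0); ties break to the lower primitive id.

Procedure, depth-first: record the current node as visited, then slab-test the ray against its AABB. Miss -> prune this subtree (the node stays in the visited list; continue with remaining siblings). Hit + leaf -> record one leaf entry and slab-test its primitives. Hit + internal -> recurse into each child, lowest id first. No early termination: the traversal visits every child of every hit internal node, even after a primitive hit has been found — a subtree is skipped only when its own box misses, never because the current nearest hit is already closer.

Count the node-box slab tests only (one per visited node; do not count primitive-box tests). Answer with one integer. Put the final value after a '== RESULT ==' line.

Trace the traversal:
N0 x:[82/3,107/3] y:[58/3,29] z:[22,33] -> hit [82/3,29], descend [10, 11]
  N10 x:[82/3,32] y:[21,29] z:[22,57/2] -> hit [82/3,57/2], descend [1, 14]
    N1 x:[82/3,32] y:[79/3,29] z:[24,57/2] -> hit [82/3,57/2], descend [5, 13]
      N5 x:[30,32] y:[79/3,86/3] z:[24,55/2] -> miss, prune
      N13 x:[82/3,88/3] y:[83/3,29] z:[28,57/2] -> hit [28,57/2] leaf, test {P1@t=28}
    N14 x:[29,94/3] y:[21,86/3] z:[22,24] -> miss, prune
  N11 x:[98/3,107/3] y:[58/3,79/3] z:[28,33] -> miss, prune

order=[0, 10, 1, 5, 13, 14, 11]  |boxes|=7  |leaves|=1  hit=P1

== RESULT ==
7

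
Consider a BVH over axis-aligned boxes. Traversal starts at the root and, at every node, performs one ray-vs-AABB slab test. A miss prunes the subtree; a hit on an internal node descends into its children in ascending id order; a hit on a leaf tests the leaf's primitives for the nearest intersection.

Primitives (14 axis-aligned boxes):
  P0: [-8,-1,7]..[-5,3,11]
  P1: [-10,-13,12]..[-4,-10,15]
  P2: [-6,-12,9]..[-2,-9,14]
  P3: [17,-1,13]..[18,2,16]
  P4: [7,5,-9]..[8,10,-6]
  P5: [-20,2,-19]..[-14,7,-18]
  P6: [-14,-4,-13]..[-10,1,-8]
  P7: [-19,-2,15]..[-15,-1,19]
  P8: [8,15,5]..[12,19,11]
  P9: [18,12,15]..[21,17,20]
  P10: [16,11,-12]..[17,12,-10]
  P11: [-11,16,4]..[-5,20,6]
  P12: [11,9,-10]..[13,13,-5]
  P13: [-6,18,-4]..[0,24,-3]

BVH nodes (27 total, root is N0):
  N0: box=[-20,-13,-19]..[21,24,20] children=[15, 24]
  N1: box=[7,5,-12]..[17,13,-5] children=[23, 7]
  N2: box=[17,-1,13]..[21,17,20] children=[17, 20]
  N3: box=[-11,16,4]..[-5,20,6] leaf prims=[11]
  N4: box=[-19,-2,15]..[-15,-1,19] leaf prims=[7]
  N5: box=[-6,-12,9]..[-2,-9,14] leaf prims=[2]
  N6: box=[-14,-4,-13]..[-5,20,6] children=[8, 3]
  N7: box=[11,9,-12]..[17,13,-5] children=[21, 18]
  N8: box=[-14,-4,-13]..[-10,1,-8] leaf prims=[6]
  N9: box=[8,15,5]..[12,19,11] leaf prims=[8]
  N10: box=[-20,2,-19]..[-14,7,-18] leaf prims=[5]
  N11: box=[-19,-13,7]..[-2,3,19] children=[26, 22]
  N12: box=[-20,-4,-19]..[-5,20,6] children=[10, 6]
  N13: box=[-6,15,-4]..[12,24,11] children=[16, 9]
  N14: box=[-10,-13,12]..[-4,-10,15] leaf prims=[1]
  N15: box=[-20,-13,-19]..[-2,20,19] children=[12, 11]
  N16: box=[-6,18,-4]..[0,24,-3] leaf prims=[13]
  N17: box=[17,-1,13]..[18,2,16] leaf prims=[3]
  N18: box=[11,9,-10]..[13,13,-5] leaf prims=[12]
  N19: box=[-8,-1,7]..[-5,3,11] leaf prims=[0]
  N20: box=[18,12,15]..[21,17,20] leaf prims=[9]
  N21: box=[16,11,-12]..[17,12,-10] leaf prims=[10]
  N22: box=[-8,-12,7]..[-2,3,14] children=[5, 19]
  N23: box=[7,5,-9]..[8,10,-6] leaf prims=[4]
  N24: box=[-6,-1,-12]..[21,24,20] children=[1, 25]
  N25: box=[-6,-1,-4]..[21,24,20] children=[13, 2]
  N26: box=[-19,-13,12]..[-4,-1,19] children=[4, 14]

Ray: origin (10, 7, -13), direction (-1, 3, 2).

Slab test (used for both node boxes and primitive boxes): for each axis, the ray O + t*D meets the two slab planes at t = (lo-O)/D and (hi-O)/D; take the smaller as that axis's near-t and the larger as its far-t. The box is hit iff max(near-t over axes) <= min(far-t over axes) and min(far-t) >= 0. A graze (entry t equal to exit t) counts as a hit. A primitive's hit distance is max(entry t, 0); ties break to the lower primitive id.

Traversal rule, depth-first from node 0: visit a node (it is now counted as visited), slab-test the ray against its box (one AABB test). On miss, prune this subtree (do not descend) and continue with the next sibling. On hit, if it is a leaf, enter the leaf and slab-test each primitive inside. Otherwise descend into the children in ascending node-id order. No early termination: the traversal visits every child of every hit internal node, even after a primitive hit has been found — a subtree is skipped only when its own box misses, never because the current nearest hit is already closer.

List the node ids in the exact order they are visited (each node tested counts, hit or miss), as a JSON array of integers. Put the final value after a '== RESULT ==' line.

Walk:
N0 x:[-11,30] y:[-20/3,17/3] z:[-3,33/2] -> hit [-3,17/3], descend [15, 24]
  N15 x:[12,30] y:[-20/3,13/3] z:[-3,16] -> miss, prune
  N24 x:[-11,16] y:[-8/3,17/3] z:[1/2,33/2] -> hit [1/2,17/3], descend [1, 25]
    N1 x:[-7,3] y:[-2/3,2] z:[1/2,4] -> hit [1/2,2], descend [7, 23]
      N7 x:[-7,-1] y:[2/3,2] z:[1/2,4] -> miss, prune
      N23 x:[2,3] y:[-2/3,1] z:[2,7/2] -> miss, prune
    N25 x:[-11,16] y:[-8/3,17/3] z:[9/2,33/2] -> hit [9/2,17/3], descend [2, 13]
      N2 x:[-11,-7] y:[-8/3,10/3] z:[13,33/2] -> miss, prune
      N13 x:[-2,16] y:[8/3,17/3] z:[9/2,12] -> hit [9/2,17/3], descend [9, 16]
        N9 x:[-2,2] y:[8/3,4] z:[9,12] -> miss, prune
        N16 x:[10,16] y:[11/3,17/3] z:[9/2,5] -> miss, prune

11 AABB tests over nodes [0, 15, 24, 1, 7, 23, 25, 2, 13, 9, 16]; 0 leaves entered; closest miss.

== RESULT ==
[0, 15, 24, 1, 7, 23, 25, 2, 13, 9, 16]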